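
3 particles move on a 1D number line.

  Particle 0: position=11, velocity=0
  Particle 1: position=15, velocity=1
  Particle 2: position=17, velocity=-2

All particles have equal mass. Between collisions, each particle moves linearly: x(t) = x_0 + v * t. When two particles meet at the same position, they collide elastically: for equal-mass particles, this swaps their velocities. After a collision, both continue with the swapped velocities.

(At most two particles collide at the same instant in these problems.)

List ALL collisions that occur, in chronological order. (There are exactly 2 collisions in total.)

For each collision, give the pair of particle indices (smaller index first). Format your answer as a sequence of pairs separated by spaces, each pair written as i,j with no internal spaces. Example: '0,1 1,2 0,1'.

Answer: 1,2 0,1

Derivation:
Collision at t=2/3: particles 1 and 2 swap velocities; positions: p0=11 p1=47/3 p2=47/3; velocities now: v0=0 v1=-2 v2=1
Collision at t=3: particles 0 and 1 swap velocities; positions: p0=11 p1=11 p2=18; velocities now: v0=-2 v1=0 v2=1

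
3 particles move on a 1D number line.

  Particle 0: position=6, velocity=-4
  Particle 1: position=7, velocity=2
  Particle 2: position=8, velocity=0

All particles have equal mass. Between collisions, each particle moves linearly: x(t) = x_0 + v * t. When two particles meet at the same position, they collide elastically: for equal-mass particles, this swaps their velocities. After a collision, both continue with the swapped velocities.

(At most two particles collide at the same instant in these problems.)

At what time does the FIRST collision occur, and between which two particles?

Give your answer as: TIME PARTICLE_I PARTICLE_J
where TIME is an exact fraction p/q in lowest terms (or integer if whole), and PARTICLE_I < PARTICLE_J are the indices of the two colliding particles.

Answer: 1/2 1 2

Derivation:
Pair (0,1): pos 6,7 vel -4,2 -> not approaching (rel speed -6 <= 0)
Pair (1,2): pos 7,8 vel 2,0 -> gap=1, closing at 2/unit, collide at t=1/2
Earliest collision: t=1/2 between 1 and 2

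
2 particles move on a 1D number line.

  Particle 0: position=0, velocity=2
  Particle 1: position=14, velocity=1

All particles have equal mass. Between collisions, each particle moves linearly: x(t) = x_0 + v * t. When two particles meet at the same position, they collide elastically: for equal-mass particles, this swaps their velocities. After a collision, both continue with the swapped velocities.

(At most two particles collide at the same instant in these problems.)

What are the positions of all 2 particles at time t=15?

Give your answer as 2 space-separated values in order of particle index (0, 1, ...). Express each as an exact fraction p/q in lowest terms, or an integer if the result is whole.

Collision at t=14: particles 0 and 1 swap velocities; positions: p0=28 p1=28; velocities now: v0=1 v1=2
Advance to t=15 (no further collisions before then); velocities: v0=1 v1=2; positions = 29 30

Answer: 29 30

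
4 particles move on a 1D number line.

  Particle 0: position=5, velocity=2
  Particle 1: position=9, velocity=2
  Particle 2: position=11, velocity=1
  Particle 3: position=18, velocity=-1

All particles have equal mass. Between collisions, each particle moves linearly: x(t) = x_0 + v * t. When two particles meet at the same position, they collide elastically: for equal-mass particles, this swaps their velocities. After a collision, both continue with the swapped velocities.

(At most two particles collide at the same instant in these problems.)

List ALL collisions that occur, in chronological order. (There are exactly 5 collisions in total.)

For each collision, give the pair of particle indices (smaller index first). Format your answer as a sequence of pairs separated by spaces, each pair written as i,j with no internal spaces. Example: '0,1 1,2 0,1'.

Collision at t=2: particles 1 and 2 swap velocities; positions: p0=9 p1=13 p2=13 p3=16; velocities now: v0=2 v1=1 v2=2 v3=-1
Collision at t=3: particles 2 and 3 swap velocities; positions: p0=11 p1=14 p2=15 p3=15; velocities now: v0=2 v1=1 v2=-1 v3=2
Collision at t=7/2: particles 1 and 2 swap velocities; positions: p0=12 p1=29/2 p2=29/2 p3=16; velocities now: v0=2 v1=-1 v2=1 v3=2
Collision at t=13/3: particles 0 and 1 swap velocities; positions: p0=41/3 p1=41/3 p2=46/3 p3=53/3; velocities now: v0=-1 v1=2 v2=1 v3=2
Collision at t=6: particles 1 and 2 swap velocities; positions: p0=12 p1=17 p2=17 p3=21; velocities now: v0=-1 v1=1 v2=2 v3=2

Answer: 1,2 2,3 1,2 0,1 1,2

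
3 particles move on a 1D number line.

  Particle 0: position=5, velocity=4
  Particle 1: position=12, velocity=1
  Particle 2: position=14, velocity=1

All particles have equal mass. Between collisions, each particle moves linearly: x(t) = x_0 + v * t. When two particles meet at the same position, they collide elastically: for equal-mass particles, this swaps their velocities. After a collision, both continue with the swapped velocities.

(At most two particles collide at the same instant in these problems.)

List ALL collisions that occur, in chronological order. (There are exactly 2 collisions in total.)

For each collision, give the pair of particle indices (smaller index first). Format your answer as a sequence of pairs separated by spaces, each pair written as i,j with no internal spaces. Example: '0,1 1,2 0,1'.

Collision at t=7/3: particles 0 and 1 swap velocities; positions: p0=43/3 p1=43/3 p2=49/3; velocities now: v0=1 v1=4 v2=1
Collision at t=3: particles 1 and 2 swap velocities; positions: p0=15 p1=17 p2=17; velocities now: v0=1 v1=1 v2=4

Answer: 0,1 1,2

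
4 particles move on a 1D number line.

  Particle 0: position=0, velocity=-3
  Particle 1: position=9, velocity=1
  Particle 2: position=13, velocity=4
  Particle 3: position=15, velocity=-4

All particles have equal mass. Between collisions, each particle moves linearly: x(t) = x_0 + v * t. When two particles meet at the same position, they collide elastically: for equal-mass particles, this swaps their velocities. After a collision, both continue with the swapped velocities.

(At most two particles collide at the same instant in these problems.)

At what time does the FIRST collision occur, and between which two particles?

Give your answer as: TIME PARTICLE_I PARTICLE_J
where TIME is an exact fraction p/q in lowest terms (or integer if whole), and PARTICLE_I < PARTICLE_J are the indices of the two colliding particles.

Answer: 1/4 2 3

Derivation:
Pair (0,1): pos 0,9 vel -3,1 -> not approaching (rel speed -4 <= 0)
Pair (1,2): pos 9,13 vel 1,4 -> not approaching (rel speed -3 <= 0)
Pair (2,3): pos 13,15 vel 4,-4 -> gap=2, closing at 8/unit, collide at t=1/4
Earliest collision: t=1/4 between 2 and 3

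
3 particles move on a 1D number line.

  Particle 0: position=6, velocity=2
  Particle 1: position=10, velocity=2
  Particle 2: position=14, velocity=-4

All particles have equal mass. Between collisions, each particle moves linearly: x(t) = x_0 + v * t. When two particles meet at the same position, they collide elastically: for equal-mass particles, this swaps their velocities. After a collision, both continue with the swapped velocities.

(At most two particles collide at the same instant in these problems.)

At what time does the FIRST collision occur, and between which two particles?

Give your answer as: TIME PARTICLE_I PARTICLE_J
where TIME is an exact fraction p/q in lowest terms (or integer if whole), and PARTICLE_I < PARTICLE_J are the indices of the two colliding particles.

Pair (0,1): pos 6,10 vel 2,2 -> not approaching (rel speed 0 <= 0)
Pair (1,2): pos 10,14 vel 2,-4 -> gap=4, closing at 6/unit, collide at t=2/3
Earliest collision: t=2/3 between 1 and 2

Answer: 2/3 1 2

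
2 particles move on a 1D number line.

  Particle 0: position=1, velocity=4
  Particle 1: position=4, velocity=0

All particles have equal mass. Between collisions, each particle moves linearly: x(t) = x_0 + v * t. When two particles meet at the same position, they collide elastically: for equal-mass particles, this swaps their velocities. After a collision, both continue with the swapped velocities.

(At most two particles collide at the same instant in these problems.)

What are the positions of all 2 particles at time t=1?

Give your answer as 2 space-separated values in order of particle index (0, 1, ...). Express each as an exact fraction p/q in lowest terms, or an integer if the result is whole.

Answer: 4 5

Derivation:
Collision at t=3/4: particles 0 and 1 swap velocities; positions: p0=4 p1=4; velocities now: v0=0 v1=4
Advance to t=1 (no further collisions before then); velocities: v0=0 v1=4; positions = 4 5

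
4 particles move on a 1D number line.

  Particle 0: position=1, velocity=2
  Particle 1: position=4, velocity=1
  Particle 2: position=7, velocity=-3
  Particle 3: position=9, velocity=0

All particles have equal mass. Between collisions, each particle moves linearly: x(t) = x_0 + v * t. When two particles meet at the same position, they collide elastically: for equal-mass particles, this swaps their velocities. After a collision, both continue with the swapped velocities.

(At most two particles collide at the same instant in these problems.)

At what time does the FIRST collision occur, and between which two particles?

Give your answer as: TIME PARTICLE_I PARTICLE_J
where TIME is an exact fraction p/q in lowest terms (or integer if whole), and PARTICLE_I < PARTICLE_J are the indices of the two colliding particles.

Answer: 3/4 1 2

Derivation:
Pair (0,1): pos 1,4 vel 2,1 -> gap=3, closing at 1/unit, collide at t=3
Pair (1,2): pos 4,7 vel 1,-3 -> gap=3, closing at 4/unit, collide at t=3/4
Pair (2,3): pos 7,9 vel -3,0 -> not approaching (rel speed -3 <= 0)
Earliest collision: t=3/4 between 1 and 2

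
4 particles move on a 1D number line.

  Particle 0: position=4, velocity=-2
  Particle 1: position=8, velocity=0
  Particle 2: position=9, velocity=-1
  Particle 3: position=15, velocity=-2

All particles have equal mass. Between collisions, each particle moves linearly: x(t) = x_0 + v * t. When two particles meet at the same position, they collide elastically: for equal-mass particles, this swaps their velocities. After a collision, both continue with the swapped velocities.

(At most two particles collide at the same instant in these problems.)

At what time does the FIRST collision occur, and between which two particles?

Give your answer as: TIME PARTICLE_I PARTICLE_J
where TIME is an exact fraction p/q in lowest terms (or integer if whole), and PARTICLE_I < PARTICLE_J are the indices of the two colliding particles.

Answer: 1 1 2

Derivation:
Pair (0,1): pos 4,8 vel -2,0 -> not approaching (rel speed -2 <= 0)
Pair (1,2): pos 8,9 vel 0,-1 -> gap=1, closing at 1/unit, collide at t=1
Pair (2,3): pos 9,15 vel -1,-2 -> gap=6, closing at 1/unit, collide at t=6
Earliest collision: t=1 between 1 and 2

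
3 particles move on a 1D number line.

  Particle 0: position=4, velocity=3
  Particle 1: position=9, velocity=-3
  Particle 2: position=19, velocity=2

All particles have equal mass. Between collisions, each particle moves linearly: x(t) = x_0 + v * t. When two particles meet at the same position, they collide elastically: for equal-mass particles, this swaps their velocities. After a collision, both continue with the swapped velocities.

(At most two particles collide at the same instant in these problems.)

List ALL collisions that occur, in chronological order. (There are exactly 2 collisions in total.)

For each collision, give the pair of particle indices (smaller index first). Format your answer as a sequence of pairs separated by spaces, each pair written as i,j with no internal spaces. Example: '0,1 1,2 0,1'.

Answer: 0,1 1,2

Derivation:
Collision at t=5/6: particles 0 and 1 swap velocities; positions: p0=13/2 p1=13/2 p2=62/3; velocities now: v0=-3 v1=3 v2=2
Collision at t=15: particles 1 and 2 swap velocities; positions: p0=-36 p1=49 p2=49; velocities now: v0=-3 v1=2 v2=3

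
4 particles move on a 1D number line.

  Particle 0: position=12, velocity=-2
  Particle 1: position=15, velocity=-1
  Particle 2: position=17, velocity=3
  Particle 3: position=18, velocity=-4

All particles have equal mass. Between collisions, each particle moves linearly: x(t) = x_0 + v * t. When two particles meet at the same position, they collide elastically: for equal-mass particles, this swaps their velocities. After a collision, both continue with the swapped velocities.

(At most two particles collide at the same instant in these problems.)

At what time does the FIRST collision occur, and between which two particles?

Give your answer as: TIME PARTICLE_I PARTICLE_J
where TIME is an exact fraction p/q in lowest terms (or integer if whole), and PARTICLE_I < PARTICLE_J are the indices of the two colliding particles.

Answer: 1/7 2 3

Derivation:
Pair (0,1): pos 12,15 vel -2,-1 -> not approaching (rel speed -1 <= 0)
Pair (1,2): pos 15,17 vel -1,3 -> not approaching (rel speed -4 <= 0)
Pair (2,3): pos 17,18 vel 3,-4 -> gap=1, closing at 7/unit, collide at t=1/7
Earliest collision: t=1/7 between 2 and 3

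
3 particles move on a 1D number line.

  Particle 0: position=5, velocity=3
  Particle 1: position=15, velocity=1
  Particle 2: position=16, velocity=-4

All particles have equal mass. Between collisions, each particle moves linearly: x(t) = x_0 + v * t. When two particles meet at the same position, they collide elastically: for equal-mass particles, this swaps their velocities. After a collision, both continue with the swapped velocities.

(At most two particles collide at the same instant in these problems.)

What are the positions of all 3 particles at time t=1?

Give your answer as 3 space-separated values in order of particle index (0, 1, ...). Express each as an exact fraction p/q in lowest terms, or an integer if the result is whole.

Collision at t=1/5: particles 1 and 2 swap velocities; positions: p0=28/5 p1=76/5 p2=76/5; velocities now: v0=3 v1=-4 v2=1
Advance to t=1 (no further collisions before then); velocities: v0=3 v1=-4 v2=1; positions = 8 12 16

Answer: 8 12 16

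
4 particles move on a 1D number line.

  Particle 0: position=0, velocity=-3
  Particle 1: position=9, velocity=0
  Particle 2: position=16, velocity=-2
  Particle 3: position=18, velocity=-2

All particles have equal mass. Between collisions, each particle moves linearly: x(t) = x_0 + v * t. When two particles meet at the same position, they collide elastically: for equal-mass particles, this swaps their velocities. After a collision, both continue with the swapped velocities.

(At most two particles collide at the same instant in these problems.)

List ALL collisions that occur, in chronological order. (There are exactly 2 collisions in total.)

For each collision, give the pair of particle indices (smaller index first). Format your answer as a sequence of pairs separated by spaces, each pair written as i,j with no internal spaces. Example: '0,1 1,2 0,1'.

Collision at t=7/2: particles 1 and 2 swap velocities; positions: p0=-21/2 p1=9 p2=9 p3=11; velocities now: v0=-3 v1=-2 v2=0 v3=-2
Collision at t=9/2: particles 2 and 3 swap velocities; positions: p0=-27/2 p1=7 p2=9 p3=9; velocities now: v0=-3 v1=-2 v2=-2 v3=0

Answer: 1,2 2,3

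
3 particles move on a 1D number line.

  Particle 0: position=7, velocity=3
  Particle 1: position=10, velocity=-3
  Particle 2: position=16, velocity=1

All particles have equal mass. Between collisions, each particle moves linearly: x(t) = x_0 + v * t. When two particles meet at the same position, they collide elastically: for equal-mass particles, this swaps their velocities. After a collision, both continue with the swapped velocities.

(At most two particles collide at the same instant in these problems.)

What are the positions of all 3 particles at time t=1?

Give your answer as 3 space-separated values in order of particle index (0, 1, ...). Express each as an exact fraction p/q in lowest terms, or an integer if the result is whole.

Collision at t=1/2: particles 0 and 1 swap velocities; positions: p0=17/2 p1=17/2 p2=33/2; velocities now: v0=-3 v1=3 v2=1
Advance to t=1 (no further collisions before then); velocities: v0=-3 v1=3 v2=1; positions = 7 10 17

Answer: 7 10 17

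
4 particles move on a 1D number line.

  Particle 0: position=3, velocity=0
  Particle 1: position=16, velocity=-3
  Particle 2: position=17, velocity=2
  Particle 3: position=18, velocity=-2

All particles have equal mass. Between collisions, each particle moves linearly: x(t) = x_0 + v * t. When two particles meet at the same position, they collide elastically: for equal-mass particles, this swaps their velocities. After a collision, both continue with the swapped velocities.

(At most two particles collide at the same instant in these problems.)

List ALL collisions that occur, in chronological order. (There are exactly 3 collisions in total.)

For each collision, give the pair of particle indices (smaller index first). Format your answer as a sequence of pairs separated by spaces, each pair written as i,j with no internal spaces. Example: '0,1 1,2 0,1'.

Answer: 2,3 0,1 1,2

Derivation:
Collision at t=1/4: particles 2 and 3 swap velocities; positions: p0=3 p1=61/4 p2=35/2 p3=35/2; velocities now: v0=0 v1=-3 v2=-2 v3=2
Collision at t=13/3: particles 0 and 1 swap velocities; positions: p0=3 p1=3 p2=28/3 p3=77/3; velocities now: v0=-3 v1=0 v2=-2 v3=2
Collision at t=15/2: particles 1 and 2 swap velocities; positions: p0=-13/2 p1=3 p2=3 p3=32; velocities now: v0=-3 v1=-2 v2=0 v3=2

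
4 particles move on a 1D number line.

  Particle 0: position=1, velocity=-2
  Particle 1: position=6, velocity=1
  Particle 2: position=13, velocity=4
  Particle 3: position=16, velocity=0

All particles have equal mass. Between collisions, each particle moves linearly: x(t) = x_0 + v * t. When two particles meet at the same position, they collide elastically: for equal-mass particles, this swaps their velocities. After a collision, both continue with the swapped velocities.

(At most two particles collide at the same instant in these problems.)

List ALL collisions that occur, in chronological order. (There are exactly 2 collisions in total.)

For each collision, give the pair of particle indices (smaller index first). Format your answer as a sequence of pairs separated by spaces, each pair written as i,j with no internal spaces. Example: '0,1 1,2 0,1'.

Answer: 2,3 1,2

Derivation:
Collision at t=3/4: particles 2 and 3 swap velocities; positions: p0=-1/2 p1=27/4 p2=16 p3=16; velocities now: v0=-2 v1=1 v2=0 v3=4
Collision at t=10: particles 1 and 2 swap velocities; positions: p0=-19 p1=16 p2=16 p3=53; velocities now: v0=-2 v1=0 v2=1 v3=4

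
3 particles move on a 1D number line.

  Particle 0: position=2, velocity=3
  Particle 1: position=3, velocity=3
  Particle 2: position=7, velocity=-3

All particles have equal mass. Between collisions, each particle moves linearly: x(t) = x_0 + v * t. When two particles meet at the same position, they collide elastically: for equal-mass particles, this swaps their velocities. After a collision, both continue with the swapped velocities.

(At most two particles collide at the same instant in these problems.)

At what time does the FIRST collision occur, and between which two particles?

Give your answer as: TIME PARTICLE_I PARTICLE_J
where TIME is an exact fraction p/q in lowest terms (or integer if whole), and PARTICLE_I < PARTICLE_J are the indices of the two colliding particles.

Pair (0,1): pos 2,3 vel 3,3 -> not approaching (rel speed 0 <= 0)
Pair (1,2): pos 3,7 vel 3,-3 -> gap=4, closing at 6/unit, collide at t=2/3
Earliest collision: t=2/3 between 1 and 2

Answer: 2/3 1 2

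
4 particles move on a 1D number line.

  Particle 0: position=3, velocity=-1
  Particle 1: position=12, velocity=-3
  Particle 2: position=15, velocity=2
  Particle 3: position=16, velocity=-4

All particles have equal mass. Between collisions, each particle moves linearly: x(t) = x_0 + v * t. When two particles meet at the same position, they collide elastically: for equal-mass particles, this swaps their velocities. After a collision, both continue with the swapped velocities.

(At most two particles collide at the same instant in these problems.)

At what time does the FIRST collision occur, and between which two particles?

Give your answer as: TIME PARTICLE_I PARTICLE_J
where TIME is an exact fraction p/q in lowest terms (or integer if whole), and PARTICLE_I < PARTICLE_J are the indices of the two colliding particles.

Answer: 1/6 2 3

Derivation:
Pair (0,1): pos 3,12 vel -1,-3 -> gap=9, closing at 2/unit, collide at t=9/2
Pair (1,2): pos 12,15 vel -3,2 -> not approaching (rel speed -5 <= 0)
Pair (2,3): pos 15,16 vel 2,-4 -> gap=1, closing at 6/unit, collide at t=1/6
Earliest collision: t=1/6 between 2 and 3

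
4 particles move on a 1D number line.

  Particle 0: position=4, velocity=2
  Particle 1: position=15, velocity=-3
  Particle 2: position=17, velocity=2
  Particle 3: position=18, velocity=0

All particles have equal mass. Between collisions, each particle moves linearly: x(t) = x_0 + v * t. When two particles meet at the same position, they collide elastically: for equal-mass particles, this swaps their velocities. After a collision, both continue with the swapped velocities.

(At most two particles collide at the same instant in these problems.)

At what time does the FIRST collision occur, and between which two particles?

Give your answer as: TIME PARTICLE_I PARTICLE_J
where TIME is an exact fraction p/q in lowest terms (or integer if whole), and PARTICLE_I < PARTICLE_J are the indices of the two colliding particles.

Pair (0,1): pos 4,15 vel 2,-3 -> gap=11, closing at 5/unit, collide at t=11/5
Pair (1,2): pos 15,17 vel -3,2 -> not approaching (rel speed -5 <= 0)
Pair (2,3): pos 17,18 vel 2,0 -> gap=1, closing at 2/unit, collide at t=1/2
Earliest collision: t=1/2 between 2 and 3

Answer: 1/2 2 3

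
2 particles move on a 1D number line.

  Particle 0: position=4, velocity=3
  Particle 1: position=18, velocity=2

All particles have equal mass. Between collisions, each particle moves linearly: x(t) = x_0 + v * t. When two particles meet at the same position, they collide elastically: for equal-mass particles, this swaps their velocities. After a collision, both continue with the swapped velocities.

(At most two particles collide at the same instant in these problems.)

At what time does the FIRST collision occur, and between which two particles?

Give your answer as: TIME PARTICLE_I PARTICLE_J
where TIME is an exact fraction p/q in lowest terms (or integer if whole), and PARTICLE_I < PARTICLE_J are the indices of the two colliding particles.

Answer: 14 0 1

Derivation:
Pair (0,1): pos 4,18 vel 3,2 -> gap=14, closing at 1/unit, collide at t=14
Earliest collision: t=14 between 0 and 1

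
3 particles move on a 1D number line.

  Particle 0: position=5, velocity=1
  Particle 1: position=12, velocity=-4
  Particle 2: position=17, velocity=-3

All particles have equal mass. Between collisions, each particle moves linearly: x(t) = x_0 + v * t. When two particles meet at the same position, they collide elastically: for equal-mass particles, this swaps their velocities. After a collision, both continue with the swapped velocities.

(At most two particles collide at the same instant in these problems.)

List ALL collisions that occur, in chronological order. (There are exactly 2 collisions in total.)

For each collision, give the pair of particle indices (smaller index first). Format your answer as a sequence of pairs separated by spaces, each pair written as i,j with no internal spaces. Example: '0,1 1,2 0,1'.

Answer: 0,1 1,2

Derivation:
Collision at t=7/5: particles 0 and 1 swap velocities; positions: p0=32/5 p1=32/5 p2=64/5; velocities now: v0=-4 v1=1 v2=-3
Collision at t=3: particles 1 and 2 swap velocities; positions: p0=0 p1=8 p2=8; velocities now: v0=-4 v1=-3 v2=1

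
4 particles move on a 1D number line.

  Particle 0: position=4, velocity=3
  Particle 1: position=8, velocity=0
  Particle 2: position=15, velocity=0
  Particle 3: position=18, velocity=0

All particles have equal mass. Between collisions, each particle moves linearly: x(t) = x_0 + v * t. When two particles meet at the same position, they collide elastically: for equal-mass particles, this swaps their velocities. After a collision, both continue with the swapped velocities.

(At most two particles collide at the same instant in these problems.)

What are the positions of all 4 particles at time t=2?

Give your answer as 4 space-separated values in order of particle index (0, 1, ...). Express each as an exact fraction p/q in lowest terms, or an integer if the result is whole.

Collision at t=4/3: particles 0 and 1 swap velocities; positions: p0=8 p1=8 p2=15 p3=18; velocities now: v0=0 v1=3 v2=0 v3=0
Advance to t=2 (no further collisions before then); velocities: v0=0 v1=3 v2=0 v3=0; positions = 8 10 15 18

Answer: 8 10 15 18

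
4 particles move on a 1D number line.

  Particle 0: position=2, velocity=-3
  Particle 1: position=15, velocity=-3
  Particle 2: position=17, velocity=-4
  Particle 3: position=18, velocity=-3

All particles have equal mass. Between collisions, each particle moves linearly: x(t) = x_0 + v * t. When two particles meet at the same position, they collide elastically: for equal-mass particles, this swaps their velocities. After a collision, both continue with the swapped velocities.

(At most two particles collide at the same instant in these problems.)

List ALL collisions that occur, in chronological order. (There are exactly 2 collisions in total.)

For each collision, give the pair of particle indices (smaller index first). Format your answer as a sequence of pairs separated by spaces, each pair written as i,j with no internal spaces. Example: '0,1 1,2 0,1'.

Answer: 1,2 0,1

Derivation:
Collision at t=2: particles 1 and 2 swap velocities; positions: p0=-4 p1=9 p2=9 p3=12; velocities now: v0=-3 v1=-4 v2=-3 v3=-3
Collision at t=15: particles 0 and 1 swap velocities; positions: p0=-43 p1=-43 p2=-30 p3=-27; velocities now: v0=-4 v1=-3 v2=-3 v3=-3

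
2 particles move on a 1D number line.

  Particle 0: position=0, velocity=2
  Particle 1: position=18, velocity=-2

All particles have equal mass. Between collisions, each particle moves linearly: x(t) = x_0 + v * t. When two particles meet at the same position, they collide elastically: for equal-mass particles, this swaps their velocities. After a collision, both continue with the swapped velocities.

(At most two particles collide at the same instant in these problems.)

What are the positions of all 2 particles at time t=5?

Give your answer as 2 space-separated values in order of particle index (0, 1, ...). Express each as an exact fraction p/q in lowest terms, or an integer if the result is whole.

Collision at t=9/2: particles 0 and 1 swap velocities; positions: p0=9 p1=9; velocities now: v0=-2 v1=2
Advance to t=5 (no further collisions before then); velocities: v0=-2 v1=2; positions = 8 10

Answer: 8 10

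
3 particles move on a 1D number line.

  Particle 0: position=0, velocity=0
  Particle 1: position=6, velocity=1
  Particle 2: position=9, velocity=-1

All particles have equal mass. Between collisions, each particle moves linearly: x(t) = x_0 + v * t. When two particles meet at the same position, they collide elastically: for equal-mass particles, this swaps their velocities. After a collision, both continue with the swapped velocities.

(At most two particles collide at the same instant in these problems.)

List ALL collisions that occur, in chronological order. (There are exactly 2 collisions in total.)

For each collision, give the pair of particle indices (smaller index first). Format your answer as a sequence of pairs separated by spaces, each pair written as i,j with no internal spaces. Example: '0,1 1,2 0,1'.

Answer: 1,2 0,1

Derivation:
Collision at t=3/2: particles 1 and 2 swap velocities; positions: p0=0 p1=15/2 p2=15/2; velocities now: v0=0 v1=-1 v2=1
Collision at t=9: particles 0 and 1 swap velocities; positions: p0=0 p1=0 p2=15; velocities now: v0=-1 v1=0 v2=1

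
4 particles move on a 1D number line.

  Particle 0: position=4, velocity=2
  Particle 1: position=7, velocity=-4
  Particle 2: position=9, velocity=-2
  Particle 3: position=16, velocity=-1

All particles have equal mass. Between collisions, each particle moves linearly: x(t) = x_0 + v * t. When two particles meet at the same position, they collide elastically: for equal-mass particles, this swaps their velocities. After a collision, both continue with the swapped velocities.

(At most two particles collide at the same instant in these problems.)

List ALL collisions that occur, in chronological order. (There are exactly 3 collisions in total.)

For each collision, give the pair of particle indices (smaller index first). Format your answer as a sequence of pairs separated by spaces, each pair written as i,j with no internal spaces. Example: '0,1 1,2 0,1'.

Answer: 0,1 1,2 2,3

Derivation:
Collision at t=1/2: particles 0 and 1 swap velocities; positions: p0=5 p1=5 p2=8 p3=31/2; velocities now: v0=-4 v1=2 v2=-2 v3=-1
Collision at t=5/4: particles 1 and 2 swap velocities; positions: p0=2 p1=13/2 p2=13/2 p3=59/4; velocities now: v0=-4 v1=-2 v2=2 v3=-1
Collision at t=4: particles 2 and 3 swap velocities; positions: p0=-9 p1=1 p2=12 p3=12; velocities now: v0=-4 v1=-2 v2=-1 v3=2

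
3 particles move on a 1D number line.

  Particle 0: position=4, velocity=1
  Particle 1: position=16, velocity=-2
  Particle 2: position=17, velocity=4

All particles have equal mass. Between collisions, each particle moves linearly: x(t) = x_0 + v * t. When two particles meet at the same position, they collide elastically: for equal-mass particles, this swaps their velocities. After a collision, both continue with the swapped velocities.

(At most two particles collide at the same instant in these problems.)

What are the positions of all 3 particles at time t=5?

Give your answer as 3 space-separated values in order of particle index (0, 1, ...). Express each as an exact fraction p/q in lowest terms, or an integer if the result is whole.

Collision at t=4: particles 0 and 1 swap velocities; positions: p0=8 p1=8 p2=33; velocities now: v0=-2 v1=1 v2=4
Advance to t=5 (no further collisions before then); velocities: v0=-2 v1=1 v2=4; positions = 6 9 37

Answer: 6 9 37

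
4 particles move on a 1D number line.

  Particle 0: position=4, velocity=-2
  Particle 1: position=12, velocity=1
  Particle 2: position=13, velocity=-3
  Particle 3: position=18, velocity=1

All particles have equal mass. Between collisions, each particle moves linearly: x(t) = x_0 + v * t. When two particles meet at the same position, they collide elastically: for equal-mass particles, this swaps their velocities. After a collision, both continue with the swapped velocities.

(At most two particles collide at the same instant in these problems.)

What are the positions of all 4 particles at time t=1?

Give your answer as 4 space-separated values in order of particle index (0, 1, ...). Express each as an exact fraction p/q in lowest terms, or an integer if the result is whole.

Answer: 2 10 13 19

Derivation:
Collision at t=1/4: particles 1 and 2 swap velocities; positions: p0=7/2 p1=49/4 p2=49/4 p3=73/4; velocities now: v0=-2 v1=-3 v2=1 v3=1
Advance to t=1 (no further collisions before then); velocities: v0=-2 v1=-3 v2=1 v3=1; positions = 2 10 13 19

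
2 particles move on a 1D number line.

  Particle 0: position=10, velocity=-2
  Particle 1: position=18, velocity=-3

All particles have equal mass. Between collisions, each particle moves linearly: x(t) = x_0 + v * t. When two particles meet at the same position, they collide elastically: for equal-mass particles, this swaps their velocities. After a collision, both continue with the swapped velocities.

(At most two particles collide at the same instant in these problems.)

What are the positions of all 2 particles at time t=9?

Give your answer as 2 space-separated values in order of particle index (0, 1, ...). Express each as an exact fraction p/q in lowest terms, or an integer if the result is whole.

Collision at t=8: particles 0 and 1 swap velocities; positions: p0=-6 p1=-6; velocities now: v0=-3 v1=-2
Advance to t=9 (no further collisions before then); velocities: v0=-3 v1=-2; positions = -9 -8

Answer: -9 -8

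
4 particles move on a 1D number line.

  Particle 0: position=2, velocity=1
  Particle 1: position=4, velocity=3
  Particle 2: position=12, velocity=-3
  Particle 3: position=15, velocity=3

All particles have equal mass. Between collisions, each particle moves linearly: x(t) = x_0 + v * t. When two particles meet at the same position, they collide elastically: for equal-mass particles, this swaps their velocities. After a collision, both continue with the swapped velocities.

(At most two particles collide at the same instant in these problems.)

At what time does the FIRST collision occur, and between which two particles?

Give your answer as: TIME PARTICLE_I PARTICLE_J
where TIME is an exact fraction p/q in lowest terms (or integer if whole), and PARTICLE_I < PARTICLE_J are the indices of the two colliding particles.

Answer: 4/3 1 2

Derivation:
Pair (0,1): pos 2,4 vel 1,3 -> not approaching (rel speed -2 <= 0)
Pair (1,2): pos 4,12 vel 3,-3 -> gap=8, closing at 6/unit, collide at t=4/3
Pair (2,3): pos 12,15 vel -3,3 -> not approaching (rel speed -6 <= 0)
Earliest collision: t=4/3 between 1 and 2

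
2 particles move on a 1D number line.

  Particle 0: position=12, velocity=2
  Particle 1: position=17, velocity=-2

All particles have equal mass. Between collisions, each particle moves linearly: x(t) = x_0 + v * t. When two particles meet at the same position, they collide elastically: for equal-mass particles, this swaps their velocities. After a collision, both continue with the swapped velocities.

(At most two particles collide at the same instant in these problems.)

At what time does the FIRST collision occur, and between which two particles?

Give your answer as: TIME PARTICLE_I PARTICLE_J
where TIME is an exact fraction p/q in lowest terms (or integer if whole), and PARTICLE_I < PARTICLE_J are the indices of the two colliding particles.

Pair (0,1): pos 12,17 vel 2,-2 -> gap=5, closing at 4/unit, collide at t=5/4
Earliest collision: t=5/4 between 0 and 1

Answer: 5/4 0 1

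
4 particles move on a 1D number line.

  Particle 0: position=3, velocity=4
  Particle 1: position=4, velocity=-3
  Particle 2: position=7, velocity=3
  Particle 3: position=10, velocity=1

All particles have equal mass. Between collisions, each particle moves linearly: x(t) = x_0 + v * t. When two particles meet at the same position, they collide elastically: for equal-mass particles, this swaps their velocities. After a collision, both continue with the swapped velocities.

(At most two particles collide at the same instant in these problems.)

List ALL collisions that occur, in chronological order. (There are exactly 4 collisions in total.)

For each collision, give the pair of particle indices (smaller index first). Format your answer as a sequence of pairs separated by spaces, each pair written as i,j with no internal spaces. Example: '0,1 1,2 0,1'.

Collision at t=1/7: particles 0 and 1 swap velocities; positions: p0=25/7 p1=25/7 p2=52/7 p3=71/7; velocities now: v0=-3 v1=4 v2=3 v3=1
Collision at t=3/2: particles 2 and 3 swap velocities; positions: p0=-1/2 p1=9 p2=23/2 p3=23/2; velocities now: v0=-3 v1=4 v2=1 v3=3
Collision at t=7/3: particles 1 and 2 swap velocities; positions: p0=-3 p1=37/3 p2=37/3 p3=14; velocities now: v0=-3 v1=1 v2=4 v3=3
Collision at t=4: particles 2 and 3 swap velocities; positions: p0=-8 p1=14 p2=19 p3=19; velocities now: v0=-3 v1=1 v2=3 v3=4

Answer: 0,1 2,3 1,2 2,3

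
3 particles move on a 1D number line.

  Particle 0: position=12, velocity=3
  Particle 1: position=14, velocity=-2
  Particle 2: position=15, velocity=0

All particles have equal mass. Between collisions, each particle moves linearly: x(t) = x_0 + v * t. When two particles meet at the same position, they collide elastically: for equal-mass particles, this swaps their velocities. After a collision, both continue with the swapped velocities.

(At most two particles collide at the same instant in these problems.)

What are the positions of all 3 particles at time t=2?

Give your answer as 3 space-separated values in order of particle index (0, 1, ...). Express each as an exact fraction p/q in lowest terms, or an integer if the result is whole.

Collision at t=2/5: particles 0 and 1 swap velocities; positions: p0=66/5 p1=66/5 p2=15; velocities now: v0=-2 v1=3 v2=0
Collision at t=1: particles 1 and 2 swap velocities; positions: p0=12 p1=15 p2=15; velocities now: v0=-2 v1=0 v2=3
Advance to t=2 (no further collisions before then); velocities: v0=-2 v1=0 v2=3; positions = 10 15 18

Answer: 10 15 18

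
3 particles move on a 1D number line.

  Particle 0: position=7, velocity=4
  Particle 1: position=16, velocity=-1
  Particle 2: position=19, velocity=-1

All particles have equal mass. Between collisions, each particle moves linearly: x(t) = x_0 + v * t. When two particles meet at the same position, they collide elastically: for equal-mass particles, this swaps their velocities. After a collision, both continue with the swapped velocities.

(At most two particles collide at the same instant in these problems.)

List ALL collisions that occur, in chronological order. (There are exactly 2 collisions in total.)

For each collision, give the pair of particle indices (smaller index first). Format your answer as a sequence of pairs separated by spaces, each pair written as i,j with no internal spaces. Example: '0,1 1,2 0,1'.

Collision at t=9/5: particles 0 and 1 swap velocities; positions: p0=71/5 p1=71/5 p2=86/5; velocities now: v0=-1 v1=4 v2=-1
Collision at t=12/5: particles 1 and 2 swap velocities; positions: p0=68/5 p1=83/5 p2=83/5; velocities now: v0=-1 v1=-1 v2=4

Answer: 0,1 1,2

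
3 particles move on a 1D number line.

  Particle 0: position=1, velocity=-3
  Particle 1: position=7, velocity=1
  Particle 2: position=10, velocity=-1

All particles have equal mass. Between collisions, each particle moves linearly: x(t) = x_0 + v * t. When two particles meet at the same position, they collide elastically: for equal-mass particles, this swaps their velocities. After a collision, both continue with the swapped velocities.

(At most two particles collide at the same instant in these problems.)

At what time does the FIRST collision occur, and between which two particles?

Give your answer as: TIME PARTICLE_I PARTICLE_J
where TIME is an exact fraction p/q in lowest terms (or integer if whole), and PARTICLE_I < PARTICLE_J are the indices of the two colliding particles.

Pair (0,1): pos 1,7 vel -3,1 -> not approaching (rel speed -4 <= 0)
Pair (1,2): pos 7,10 vel 1,-1 -> gap=3, closing at 2/unit, collide at t=3/2
Earliest collision: t=3/2 between 1 and 2

Answer: 3/2 1 2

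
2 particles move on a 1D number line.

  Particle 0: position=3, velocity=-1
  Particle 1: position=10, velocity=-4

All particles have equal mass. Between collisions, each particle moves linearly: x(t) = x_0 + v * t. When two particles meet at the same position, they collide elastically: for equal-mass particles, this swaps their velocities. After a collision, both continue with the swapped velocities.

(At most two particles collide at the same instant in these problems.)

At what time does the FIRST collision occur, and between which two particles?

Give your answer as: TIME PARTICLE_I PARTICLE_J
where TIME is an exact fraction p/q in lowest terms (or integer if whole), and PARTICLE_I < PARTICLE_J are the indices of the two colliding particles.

Answer: 7/3 0 1

Derivation:
Pair (0,1): pos 3,10 vel -1,-4 -> gap=7, closing at 3/unit, collide at t=7/3
Earliest collision: t=7/3 between 0 and 1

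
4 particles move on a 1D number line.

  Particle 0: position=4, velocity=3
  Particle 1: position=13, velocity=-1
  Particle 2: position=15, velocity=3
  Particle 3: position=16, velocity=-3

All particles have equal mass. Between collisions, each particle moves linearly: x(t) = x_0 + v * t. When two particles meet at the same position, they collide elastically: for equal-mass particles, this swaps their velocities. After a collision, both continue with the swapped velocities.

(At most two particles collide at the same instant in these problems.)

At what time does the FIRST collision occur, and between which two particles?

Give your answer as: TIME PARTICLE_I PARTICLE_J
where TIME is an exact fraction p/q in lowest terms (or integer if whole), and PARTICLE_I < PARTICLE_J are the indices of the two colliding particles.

Pair (0,1): pos 4,13 vel 3,-1 -> gap=9, closing at 4/unit, collide at t=9/4
Pair (1,2): pos 13,15 vel -1,3 -> not approaching (rel speed -4 <= 0)
Pair (2,3): pos 15,16 vel 3,-3 -> gap=1, closing at 6/unit, collide at t=1/6
Earliest collision: t=1/6 between 2 and 3

Answer: 1/6 2 3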